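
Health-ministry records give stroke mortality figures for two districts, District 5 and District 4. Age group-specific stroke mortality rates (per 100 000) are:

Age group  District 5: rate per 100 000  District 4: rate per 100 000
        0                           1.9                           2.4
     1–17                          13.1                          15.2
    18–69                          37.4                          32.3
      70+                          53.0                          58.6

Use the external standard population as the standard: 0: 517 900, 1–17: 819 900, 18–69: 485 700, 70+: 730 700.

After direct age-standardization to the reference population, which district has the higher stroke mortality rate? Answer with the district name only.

Standard total = 2 554 200; weights = 0.2028, 0.3210, 0.1902, 0.2861.
District 5: 0.2028×1.9 + 0.3210×13.1 + 0.1902×37.4 + 0.2861×53.0 = 26.8644 per 100 000.
District 4: 0.2028×2.4 + 0.3210×15.2 + 0.1902×32.3 + 0.2861×58.6 = 28.2721 per 100 000.

District 4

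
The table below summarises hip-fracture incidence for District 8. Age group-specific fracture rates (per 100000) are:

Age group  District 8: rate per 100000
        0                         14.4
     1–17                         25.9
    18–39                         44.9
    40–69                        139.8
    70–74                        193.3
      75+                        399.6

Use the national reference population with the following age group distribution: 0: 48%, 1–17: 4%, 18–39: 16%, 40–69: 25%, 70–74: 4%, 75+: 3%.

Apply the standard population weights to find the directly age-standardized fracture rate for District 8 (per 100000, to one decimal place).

Standard weights: 0.48, 0.04, 0.16, 0.25, 0.04, 0.03.
Standardized rate: 0.4800×14.4 + 0.0400×25.9 + 0.1600×44.9 + 0.2500×139.8 + 0.0400×193.3 + 0.0300×399.6 = 69.8020 per 100000.

69.8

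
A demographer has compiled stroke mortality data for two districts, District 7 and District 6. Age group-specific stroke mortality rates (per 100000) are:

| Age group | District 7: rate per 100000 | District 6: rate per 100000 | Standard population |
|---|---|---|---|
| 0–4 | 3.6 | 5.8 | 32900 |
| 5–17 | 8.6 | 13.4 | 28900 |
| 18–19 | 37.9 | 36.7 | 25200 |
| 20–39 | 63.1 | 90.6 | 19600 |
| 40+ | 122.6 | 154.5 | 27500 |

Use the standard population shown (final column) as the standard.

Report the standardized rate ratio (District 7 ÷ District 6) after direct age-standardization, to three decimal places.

Standard total = 134100; weights = 0.2453, 0.2155, 0.1879, 0.1462, 0.2051.
District 7: 0.2453×3.6 + 0.2155×8.6 + 0.1879×37.9 + 0.1462×63.1 + 0.2051×122.6 = 44.2231 per 100000.
District 6: 0.2453×5.8 + 0.2155×13.4 + 0.1879×36.7 + 0.1462×90.6 + 0.2051×154.5 = 56.1330 per 100000.
Ratio = 44.2231 ÷ 56.1330 = 0.78783.

0.788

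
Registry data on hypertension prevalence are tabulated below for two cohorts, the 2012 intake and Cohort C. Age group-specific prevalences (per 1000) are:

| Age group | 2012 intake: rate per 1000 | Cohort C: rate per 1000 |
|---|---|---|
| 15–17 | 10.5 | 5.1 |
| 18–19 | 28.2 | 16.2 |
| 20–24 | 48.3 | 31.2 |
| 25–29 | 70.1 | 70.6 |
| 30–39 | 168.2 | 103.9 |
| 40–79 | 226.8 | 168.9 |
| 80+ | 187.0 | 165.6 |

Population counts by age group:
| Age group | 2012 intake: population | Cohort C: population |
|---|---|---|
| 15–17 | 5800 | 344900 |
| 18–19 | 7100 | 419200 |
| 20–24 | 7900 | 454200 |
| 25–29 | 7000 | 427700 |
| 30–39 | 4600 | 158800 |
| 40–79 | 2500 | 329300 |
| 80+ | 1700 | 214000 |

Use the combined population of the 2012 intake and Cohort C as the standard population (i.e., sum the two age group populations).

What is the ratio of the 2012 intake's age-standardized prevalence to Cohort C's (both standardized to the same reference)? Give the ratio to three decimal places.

1.302

Combined standard total = 2384700; weights = 0.1471, 0.1788, 0.1938, 0.1823, 0.0685, 0.1391, 0.0905.
The 2012 intake: 0.1471×10.5 + 0.1788×28.2 + 0.1938×48.3 + 0.1823×70.1 + 0.0685×168.2 + 0.1391×226.8 + 0.0905×187.0 = 88.7189 per 1000.
Cohort C: 0.1471×5.1 + 0.1788×16.2 + 0.1938×31.2 + 0.1823×70.6 + 0.0685×103.9 + 0.1391×168.9 + 0.0905×165.6 = 68.1596 per 1000.
Ratio = 88.7189 ÷ 68.1596 = 1.30163.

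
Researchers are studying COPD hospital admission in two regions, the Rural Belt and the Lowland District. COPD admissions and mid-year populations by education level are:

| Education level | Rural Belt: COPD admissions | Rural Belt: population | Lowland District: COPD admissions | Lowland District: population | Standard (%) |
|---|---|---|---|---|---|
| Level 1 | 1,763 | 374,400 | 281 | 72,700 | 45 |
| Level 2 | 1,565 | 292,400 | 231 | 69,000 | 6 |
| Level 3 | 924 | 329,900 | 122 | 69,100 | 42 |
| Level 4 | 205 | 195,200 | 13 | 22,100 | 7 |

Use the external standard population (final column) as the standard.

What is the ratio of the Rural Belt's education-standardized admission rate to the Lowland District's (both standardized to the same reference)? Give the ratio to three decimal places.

Education-specific rates per 10,000 for the Rural Belt: 47.09, 53.52, 28.01, 10.50.
For the Lowland District: 38.65, 33.48, 17.66, 5.88.
Standard weights: 0.45, 0.06, 0.42, 0.07.
The Rural Belt: 0.4500×47.09 + 0.0600×53.52 + 0.4200×28.01 + 0.0700×10.50 = 36.9000 per 10,000.
The Lowland District: 0.4500×38.65 + 0.0600×33.48 + 0.4200×17.66 + 0.0700×5.88 = 27.2292 per 10,000.
Ratio = 36.9000 ÷ 27.2292 = 1.35516.

1.355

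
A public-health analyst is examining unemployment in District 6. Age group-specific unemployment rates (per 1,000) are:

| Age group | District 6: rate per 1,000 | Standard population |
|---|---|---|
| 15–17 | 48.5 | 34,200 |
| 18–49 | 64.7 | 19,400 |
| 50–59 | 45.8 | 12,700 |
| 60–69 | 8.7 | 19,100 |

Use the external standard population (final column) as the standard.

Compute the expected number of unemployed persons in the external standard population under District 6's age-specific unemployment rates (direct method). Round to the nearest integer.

Expected unemployed persons = Σ (standard pop × age-specific rate ÷ 1,000)
= 34,200×48.5/1,000 + 19,400×64.7/1,000 + 12,700×45.8/1,000 + 19,100×8.7/1,000
= 1658.70 + 1255.18 + 581.66 + 166.17 = 3661.71.

3662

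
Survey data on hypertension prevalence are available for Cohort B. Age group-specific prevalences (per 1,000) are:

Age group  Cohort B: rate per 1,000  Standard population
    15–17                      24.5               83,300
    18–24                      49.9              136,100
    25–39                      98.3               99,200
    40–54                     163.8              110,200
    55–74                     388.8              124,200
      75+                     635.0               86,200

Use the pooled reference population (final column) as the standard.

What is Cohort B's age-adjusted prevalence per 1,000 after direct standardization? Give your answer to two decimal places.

Standard total = 639,200; weights = 0.1303, 0.2129, 0.1552, 0.1724, 0.1943, 0.1349.
Standardized rate: 0.1303×24.5 + 0.2129×49.9 + 0.1552×98.3 + 0.1724×163.8 + 0.1943×388.8 + 0.1349×635.0 = 218.4924 per 1,000.

218.49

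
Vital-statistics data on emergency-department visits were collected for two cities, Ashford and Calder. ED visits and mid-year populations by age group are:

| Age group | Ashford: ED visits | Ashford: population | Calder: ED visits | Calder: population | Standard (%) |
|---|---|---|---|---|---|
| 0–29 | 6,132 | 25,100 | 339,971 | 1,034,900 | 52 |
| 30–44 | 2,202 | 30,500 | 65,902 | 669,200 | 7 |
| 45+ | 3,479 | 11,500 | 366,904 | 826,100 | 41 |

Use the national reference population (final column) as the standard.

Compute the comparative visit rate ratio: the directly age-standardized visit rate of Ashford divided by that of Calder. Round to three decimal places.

0.712

Age-specific rates per 1,000 for Ashford: 244.303, 72.197, 302.522.
For Calder: 328.506, 98.479, 444.140.
Standard weights: 0.52, 0.07, 0.41.
Ashford: 0.5200×244.303 + 0.0700×72.197 + 0.4100×302.522 = 256.1251 per 1,000.
Calder: 0.5200×328.506 + 0.0700×98.479 + 0.4100×444.140 = 359.8141 per 1,000.
Ratio = 256.1251 ÷ 359.8141 = 0.71183.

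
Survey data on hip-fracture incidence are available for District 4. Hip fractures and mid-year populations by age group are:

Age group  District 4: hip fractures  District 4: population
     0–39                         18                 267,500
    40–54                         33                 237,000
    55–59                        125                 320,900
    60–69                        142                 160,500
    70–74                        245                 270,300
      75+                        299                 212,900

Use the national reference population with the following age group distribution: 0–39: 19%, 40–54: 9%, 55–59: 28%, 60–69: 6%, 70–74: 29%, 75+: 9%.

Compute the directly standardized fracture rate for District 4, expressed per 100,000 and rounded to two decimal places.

Age-specific rates per 100,000 for District 4: 6.73, 13.92, 38.95, 88.47, 90.64, 140.44.
Standard weights: 0.19, 0.09, 0.28, 0.06, 0.29, 0.09.
Standardized rate: 0.1900×6.73 + 0.0900×13.92 + 0.2800×38.95 + 0.0600×88.47 + 0.2900×90.64 + 0.0900×140.44 = 57.6723 per 100,000.

57.67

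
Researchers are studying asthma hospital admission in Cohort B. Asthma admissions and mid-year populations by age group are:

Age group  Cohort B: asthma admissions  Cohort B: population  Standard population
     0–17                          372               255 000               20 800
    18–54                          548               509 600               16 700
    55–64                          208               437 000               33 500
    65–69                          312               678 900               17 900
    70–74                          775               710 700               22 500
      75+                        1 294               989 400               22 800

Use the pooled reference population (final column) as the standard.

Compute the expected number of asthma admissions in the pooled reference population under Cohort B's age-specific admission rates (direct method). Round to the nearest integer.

127

Age-specific rates per 10 000 for Cohort B: 14.59, 10.75, 4.76, 4.60, 10.90, 13.08.
Expected asthma admissions = Σ (standard pop × age-specific rate ÷ 10 000)
= 20 800×14.59/10 000 + 16 700×10.75/10 000 + 33 500×4.76/10 000 + 17 900×4.60/10 000 + 22 500×10.90/10 000 + 22 800×13.08/10 000
= 30.34 + 17.96 + 15.95 + 8.23 + 24.54 + 29.82 = 126.83.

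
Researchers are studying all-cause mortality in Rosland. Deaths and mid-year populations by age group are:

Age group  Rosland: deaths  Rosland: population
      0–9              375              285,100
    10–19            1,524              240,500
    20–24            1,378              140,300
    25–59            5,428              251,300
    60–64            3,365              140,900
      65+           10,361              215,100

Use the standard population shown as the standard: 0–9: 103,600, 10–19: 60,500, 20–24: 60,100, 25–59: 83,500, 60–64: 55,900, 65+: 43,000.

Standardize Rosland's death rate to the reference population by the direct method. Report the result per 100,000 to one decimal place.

Age-specific rates per 100,000 for Rosland: 131.53, 633.68, 982.18, 2159.97, 2388.22, 4816.83.
Standard total = 406,600; weights = 0.2548, 0.1488, 0.1478, 0.2054, 0.1375, 0.1058.
Standardized rate: 0.2548×131.53 + 0.1488×633.68 + 0.1478×982.18 + 0.2054×2159.97 + 0.1375×2388.22 + 0.1058×4816.83 = 1554.2940 per 100,000.

1554.3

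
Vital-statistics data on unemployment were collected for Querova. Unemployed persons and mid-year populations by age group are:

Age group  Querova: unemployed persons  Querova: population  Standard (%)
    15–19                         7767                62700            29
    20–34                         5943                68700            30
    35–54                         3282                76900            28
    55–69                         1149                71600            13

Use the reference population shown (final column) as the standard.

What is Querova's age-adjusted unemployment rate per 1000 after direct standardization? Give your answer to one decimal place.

75.9

Age-specific rates per 1000 for Querova: 123.876, 86.507, 42.679, 16.047.
Standard weights: 0.29, 0.30, 0.28, 0.13.
Standardized rate: 0.2900×123.876 + 0.3000×86.507 + 0.2800×42.679 + 0.1300×16.047 = 75.9121 per 1000.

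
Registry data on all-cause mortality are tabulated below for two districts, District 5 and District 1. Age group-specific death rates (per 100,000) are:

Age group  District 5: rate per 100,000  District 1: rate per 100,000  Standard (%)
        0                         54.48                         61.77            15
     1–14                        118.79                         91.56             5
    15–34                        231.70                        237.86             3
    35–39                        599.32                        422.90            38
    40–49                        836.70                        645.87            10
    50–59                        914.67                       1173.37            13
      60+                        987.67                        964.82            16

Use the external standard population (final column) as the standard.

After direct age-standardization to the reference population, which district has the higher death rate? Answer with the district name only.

Standard weights: 0.15, 0.05, 0.03, 0.38, 0.10, 0.13, 0.16.
District 5: 0.1500×54.48 + 0.0500×118.79 + 0.0300×231.70 + 0.3800×599.32 + 0.1000×836.70 + 0.1300×914.67 + 0.1600×987.67 = 609.4084 per 100,000.
District 1: 0.1500×61.77 + 0.0500×91.56 + 0.0300×237.86 + 0.3800×422.90 + 0.1000×645.87 + 0.1300×1173.37 + 0.1600×964.82 = 553.1776 per 100,000.

District 5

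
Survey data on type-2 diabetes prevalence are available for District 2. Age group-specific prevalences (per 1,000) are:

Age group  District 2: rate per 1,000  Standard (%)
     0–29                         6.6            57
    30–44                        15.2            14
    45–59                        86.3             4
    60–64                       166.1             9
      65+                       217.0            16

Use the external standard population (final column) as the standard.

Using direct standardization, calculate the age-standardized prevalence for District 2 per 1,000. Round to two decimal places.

Standard weights: 0.57, 0.14, 0.04, 0.09, 0.16.
Standardized rate: 0.5700×6.6 + 0.1400×15.2 + 0.0400×86.3 + 0.0900×166.1 + 0.1600×217.0 = 59.0110 per 1,000.

59.01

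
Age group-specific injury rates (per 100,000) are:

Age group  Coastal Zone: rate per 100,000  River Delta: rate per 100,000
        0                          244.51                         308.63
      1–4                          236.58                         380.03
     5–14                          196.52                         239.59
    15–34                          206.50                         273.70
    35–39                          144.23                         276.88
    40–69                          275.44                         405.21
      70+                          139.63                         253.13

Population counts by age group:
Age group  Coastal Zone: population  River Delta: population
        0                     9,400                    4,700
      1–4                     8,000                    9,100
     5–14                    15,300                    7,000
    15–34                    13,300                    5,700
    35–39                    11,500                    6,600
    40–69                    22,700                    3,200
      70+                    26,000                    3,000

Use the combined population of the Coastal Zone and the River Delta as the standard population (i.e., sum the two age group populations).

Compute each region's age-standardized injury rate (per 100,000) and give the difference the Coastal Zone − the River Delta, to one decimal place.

Combined standard total = 145,500; weights = 0.0969, 0.1175, 0.1533, 0.1306, 0.1244, 0.1780, 0.1993.
The Coastal Zone: 0.0969×244.51 + 0.1175×236.58 + 0.1533×196.52 + 0.1306×206.50 + 0.1244×144.23 + 0.1780×275.44 + 0.1993×139.63 = 203.3865 per 100,000.
The River Delta: 0.0969×308.63 + 0.1175×380.03 + 0.1533×239.59 + 0.1306×273.70 + 0.1244×276.88 + 0.1780×405.21 + 0.1993×253.13 = 304.0590 per 100,000.
Difference = 203.3865 − 304.0590 = -100.6725.

-100.7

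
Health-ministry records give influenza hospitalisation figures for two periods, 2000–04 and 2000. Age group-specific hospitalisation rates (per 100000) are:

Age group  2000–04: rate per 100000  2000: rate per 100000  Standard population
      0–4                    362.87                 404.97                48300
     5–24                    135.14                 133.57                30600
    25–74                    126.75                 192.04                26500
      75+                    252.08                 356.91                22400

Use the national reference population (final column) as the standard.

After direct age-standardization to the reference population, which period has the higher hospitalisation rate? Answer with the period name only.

Standard total = 127800; weights = 0.3779, 0.2394, 0.2074, 0.1753.
2000–04: 0.3779×362.87 + 0.2394×135.14 + 0.2074×126.75 + 0.1753×252.08 = 239.9638 per 100000.
2000: 0.3779×404.97 + 0.2394×133.57 + 0.2074×192.04 + 0.1753×356.91 = 287.4111 per 100000.

2000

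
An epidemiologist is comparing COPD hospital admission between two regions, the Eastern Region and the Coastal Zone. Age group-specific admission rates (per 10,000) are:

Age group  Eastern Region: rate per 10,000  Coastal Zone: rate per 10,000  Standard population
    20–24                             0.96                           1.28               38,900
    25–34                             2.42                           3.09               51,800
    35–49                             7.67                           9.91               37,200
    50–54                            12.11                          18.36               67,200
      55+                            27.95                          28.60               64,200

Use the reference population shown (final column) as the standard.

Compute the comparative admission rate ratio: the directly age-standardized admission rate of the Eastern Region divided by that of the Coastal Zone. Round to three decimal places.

0.838

Standard total = 259,300; weights = 0.1500, 0.1998, 0.1435, 0.2592, 0.2476.
The Eastern Region: 0.1500×0.96 + 0.1998×2.42 + 0.1435×7.67 + 0.2592×12.11 + 0.2476×27.95 = 11.7864 per 10,000.
The Coastal Zone: 0.1500×1.28 + 0.1998×3.09 + 0.1435×9.91 + 0.2592×18.36 + 0.2476×28.60 = 14.0703 per 10,000.
Ratio = 11.7864 ÷ 14.0703 = 0.83768.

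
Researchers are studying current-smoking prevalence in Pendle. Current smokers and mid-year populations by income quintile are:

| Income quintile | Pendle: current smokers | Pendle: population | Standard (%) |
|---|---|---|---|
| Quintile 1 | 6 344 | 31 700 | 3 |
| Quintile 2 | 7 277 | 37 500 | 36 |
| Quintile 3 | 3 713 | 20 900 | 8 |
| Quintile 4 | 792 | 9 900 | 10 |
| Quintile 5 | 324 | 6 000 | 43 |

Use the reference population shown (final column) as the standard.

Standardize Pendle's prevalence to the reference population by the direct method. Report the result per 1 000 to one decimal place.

Income-specific rates per 1 000 for Pendle: 200.126, 194.053, 177.656, 80.000, 54.000.
Standard weights: 0.03, 0.36, 0.08, 0.10, 0.43.
Standardized rate: 0.0300×200.126 + 0.3600×194.053 + 0.0800×177.656 + 0.1000×80.000 + 0.4300×54.000 = 121.2954 per 1 000.

121.3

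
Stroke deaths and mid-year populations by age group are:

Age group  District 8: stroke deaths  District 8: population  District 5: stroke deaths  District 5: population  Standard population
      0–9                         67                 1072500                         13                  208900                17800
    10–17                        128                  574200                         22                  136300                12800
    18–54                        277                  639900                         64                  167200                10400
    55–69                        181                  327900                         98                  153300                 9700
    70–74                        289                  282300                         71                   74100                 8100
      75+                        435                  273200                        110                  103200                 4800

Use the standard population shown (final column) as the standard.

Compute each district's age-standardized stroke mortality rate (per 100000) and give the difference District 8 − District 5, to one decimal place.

5.5

Age-specific rates per 100000 for District 8: 6.25, 22.29, 43.29, 55.20, 102.37, 159.22.
For District 5: 6.22, 16.14, 38.28, 63.93, 95.82, 106.59.
Standard total = 63600; weights = 0.2799, 0.2013, 0.1635, 0.1525, 0.1274, 0.0755.
District 8: 0.2799×6.25 + 0.2013×22.29 + 0.1635×43.29 + 0.1525×55.20 + 0.1274×102.37 + 0.0755×159.22 = 46.7872 per 100000.
District 5: 0.2799×6.22 + 0.2013×16.14 + 0.1635×38.28 + 0.1525×63.93 + 0.1274×95.82 + 0.0755×106.59 = 41.2467 per 100000.
Difference = 46.7872 − 41.2467 = 5.5405.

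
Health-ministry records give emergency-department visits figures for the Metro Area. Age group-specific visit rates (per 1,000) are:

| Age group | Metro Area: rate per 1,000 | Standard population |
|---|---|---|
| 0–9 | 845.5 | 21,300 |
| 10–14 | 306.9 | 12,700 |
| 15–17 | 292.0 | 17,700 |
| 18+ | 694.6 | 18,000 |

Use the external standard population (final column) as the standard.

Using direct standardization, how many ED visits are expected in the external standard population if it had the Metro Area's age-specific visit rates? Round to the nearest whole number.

Expected ED visits = Σ (standard pop × age-specific rate ÷ 1,000)
= 21,300×845.5/1,000 + 12,700×306.9/1,000 + 17,700×292.0/1,000 + 18,000×694.6/1,000
= 18009.15 + 3897.63 + 5168.40 + 12502.80 = 39577.98.

39578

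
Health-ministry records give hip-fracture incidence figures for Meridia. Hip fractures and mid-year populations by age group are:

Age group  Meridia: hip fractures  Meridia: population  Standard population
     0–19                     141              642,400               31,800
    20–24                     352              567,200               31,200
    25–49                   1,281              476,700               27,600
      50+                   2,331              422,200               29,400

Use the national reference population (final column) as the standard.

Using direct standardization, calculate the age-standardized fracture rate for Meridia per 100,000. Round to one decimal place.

Age-specific rates per 100,000 for Meridia: 21.95, 62.06, 268.72, 552.11.
Standard total = 120,000; weights = 0.2650, 0.2600, 0.2300, 0.2450.
Standardized rate: 0.2650×21.95 + 0.2600×62.06 + 0.2300×268.72 + 0.2450×552.11 = 219.0245 per 100,000.

219.0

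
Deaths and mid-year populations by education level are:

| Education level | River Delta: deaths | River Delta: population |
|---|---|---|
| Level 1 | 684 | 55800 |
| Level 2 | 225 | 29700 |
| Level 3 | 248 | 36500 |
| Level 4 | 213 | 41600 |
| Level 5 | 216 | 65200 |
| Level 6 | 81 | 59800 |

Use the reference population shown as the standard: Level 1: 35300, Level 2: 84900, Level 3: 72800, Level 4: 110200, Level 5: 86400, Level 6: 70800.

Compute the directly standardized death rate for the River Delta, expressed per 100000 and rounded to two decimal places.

546.68

Education-specific rates per 100000 for the River Delta: 1225.81, 757.58, 679.45, 512.02, 331.29, 135.45.
Standard total = 460400; weights = 0.0767, 0.1844, 0.1581, 0.2394, 0.1877, 0.1538.
Standardized rate: 0.0767×1225.81 + 0.1844×757.58 + 0.1581×679.45 + 0.2394×512.02 + 0.1877×331.29 + 0.1538×135.45 = 546.6791 per 100000.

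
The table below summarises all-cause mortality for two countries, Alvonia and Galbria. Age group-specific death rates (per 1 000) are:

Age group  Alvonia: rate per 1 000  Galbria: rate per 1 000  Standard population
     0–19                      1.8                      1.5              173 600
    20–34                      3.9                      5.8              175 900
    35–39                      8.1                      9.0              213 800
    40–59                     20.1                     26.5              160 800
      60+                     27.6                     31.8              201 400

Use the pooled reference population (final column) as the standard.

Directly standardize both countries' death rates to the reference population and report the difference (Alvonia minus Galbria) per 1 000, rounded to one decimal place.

-2.5

Standard total = 925 500; weights = 0.1876, 0.1901, 0.2310, 0.1737, 0.2176.
Alvonia: 0.1876×1.8 + 0.1901×3.9 + 0.2310×8.1 + 0.1737×20.1 + 0.2176×27.6 = 12.4484 per 1 000.
Galbria: 0.1876×1.5 + 0.1901×5.8 + 0.2310×9.0 + 0.1737×26.5 + 0.2176×31.8 = 14.9871 per 1 000.
Difference = 12.4484 − 14.9871 = -2.5387.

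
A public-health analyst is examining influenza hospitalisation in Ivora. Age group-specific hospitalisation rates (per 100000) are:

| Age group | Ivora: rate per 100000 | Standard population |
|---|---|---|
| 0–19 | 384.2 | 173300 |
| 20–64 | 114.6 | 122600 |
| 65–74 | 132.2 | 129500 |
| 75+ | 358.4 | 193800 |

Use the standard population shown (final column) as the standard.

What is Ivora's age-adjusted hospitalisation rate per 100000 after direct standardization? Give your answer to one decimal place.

Standard total = 619200; weights = 0.2799, 0.1980, 0.2091, 0.3130.
Standardized rate: 0.2799×384.2 + 0.1980×114.6 + 0.2091×132.2 + 0.3130×358.4 = 270.0414 per 100000.

270.0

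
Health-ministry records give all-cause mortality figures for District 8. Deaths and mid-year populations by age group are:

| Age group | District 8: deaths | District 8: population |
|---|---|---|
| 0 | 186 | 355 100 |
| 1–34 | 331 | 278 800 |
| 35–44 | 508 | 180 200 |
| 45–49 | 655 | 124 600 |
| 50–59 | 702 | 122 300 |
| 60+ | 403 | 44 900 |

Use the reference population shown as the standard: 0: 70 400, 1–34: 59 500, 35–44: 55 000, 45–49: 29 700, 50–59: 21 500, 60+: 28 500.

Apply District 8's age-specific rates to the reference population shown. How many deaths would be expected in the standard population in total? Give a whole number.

798

Age-specific rates per 1 000 for District 8: 0.524, 1.187, 2.819, 5.257, 5.740, 8.976.
Expected deaths = Σ (standard pop × age-specific rate ÷ 1 000)
= 70 400×0.524/1 000 + 59 500×1.187/1 000 + 55 000×2.819/1 000 + 29 700×5.257/1 000 + 21 500×5.740/1 000 + 28 500×8.976/1 000
= 36.88 + 70.64 + 155.05 + 156.13 + 123.41 + 255.80 = 797.90.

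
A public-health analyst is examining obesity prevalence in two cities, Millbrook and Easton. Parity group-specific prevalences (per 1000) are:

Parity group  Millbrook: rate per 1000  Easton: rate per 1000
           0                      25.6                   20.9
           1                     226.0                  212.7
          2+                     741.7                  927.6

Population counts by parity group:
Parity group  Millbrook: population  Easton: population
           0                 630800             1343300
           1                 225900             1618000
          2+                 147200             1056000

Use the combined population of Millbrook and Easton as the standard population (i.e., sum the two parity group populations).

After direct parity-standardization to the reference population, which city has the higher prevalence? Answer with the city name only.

Combined standard total = 5021200; weights = 0.3932, 0.3672, 0.2396.
Millbrook: 0.3932×25.6 + 0.3672×226.0 + 0.2396×741.7 = 270.7862 per 1000.
Easton: 0.3932×20.9 + 0.3672×212.7 + 0.2396×927.6 = 308.6004 per 1000.

Easton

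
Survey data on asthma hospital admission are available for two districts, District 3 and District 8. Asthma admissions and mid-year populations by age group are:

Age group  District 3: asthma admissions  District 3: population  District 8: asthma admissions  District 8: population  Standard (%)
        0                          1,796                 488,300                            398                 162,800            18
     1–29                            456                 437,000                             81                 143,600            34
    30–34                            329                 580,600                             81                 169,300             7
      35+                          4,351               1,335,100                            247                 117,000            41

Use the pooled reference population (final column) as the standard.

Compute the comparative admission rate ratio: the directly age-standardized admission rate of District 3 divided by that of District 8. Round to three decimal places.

Age-specific rates per 10,000 for District 3: 36.78, 10.43, 5.67, 32.59.
For District 8: 24.45, 5.64, 4.78, 21.11.
Standard weights: 0.18, 0.34, 0.07, 0.41.
District 3: 0.1800×36.78 + 0.3400×10.43 + 0.0700×5.67 + 0.4100×32.59 = 23.9266 per 10,000.
District 8: 0.1800×24.45 + 0.3400×5.64 + 0.0700×4.78 + 0.4100×21.11 = 15.3088 per 10,000.
Ratio = 23.9266 ÷ 15.3088 = 1.56293.

1.563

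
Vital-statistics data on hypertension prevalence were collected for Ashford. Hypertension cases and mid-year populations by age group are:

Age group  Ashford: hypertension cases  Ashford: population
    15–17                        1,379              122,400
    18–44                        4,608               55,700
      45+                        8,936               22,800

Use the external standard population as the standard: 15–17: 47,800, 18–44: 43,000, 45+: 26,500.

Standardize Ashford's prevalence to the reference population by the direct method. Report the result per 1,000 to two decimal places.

123.46

Age-specific rates per 1,000 for Ashford: 11.266, 82.729, 391.930.
Standard total = 117,300; weights = 0.4075, 0.3666, 0.2259.
Standardized rate: 0.4075×11.266 + 0.3666×82.729 + 0.2259×391.930 = 123.4613 per 1,000.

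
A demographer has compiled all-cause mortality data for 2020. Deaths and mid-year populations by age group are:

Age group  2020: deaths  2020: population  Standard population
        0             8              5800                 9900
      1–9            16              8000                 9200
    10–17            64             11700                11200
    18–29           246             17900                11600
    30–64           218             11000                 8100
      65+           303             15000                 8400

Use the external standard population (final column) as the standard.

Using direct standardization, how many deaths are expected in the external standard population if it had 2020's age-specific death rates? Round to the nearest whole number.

583

Age-specific rates per 1000 for 2020: 1.379, 2.000, 5.470, 13.743, 19.818, 20.200.
Expected deaths = Σ (standard pop × age-specific rate ÷ 1000)
= 9900×1.379/1000 + 9200×2.000/1000 + 11200×5.470/1000 + 11600×13.743/1000 + 8100×19.818/1000 + 8400×20.200/1000
= 13.66 + 18.40 + 61.26 + 159.42 + 160.53 + 169.68 = 582.95.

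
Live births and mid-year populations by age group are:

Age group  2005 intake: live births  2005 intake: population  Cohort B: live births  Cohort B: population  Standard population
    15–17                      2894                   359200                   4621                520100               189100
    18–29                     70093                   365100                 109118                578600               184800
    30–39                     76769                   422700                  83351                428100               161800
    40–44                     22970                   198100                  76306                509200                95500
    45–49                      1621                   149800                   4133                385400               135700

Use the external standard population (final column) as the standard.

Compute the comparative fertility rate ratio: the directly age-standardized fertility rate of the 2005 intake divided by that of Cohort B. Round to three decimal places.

0.942

Age-specific rates per 1000 for the 2005 intake: 8.057, 191.983, 181.616, 115.952, 10.821.
For Cohort B: 8.885, 188.590, 194.700, 149.855, 10.724.
Standard total = 766900; weights = 0.2466, 0.2410, 0.2110, 0.1245, 0.1769.
The 2005 intake: 0.2466×8.057 + 0.2410×191.983 + 0.2110×181.616 + 0.1245×115.952 + 0.1769×10.821 = 102.9198 per 1000.
Cohort B: 0.2466×8.885 + 0.2410×188.590 + 0.2110×194.700 + 0.1245×149.855 + 0.1769×10.724 = 109.2715 per 1000.
Ratio = 102.9198 ÷ 109.2715 = 0.94187.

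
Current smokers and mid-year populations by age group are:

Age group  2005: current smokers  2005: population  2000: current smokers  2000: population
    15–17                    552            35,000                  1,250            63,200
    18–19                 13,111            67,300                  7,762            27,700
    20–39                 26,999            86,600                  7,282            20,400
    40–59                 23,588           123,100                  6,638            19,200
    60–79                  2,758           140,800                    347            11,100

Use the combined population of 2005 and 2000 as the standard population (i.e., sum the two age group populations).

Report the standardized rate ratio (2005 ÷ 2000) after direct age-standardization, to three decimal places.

Age-specific rates per 1,000 for 2005: 15.771, 194.814, 311.767, 191.617, 19.588.
For 2000: 19.778, 280.217, 356.961, 345.729, 31.261.
Combined standard total = 594,400; weights = 0.1652, 0.1598, 0.1800, 0.2394, 0.2556.
2005: 0.1652×15.771 + 0.1598×194.814 + 0.1800×311.767 + 0.2394×191.617 + 0.2556×19.588 = 140.7430 per 1,000.
2000: 0.1652×19.778 + 0.1598×280.217 + 0.1800×356.961 + 0.2394×345.729 + 0.2556×31.261 = 203.0678 per 1,000.
Ratio = 140.7430 ÷ 203.0678 = 0.69308.

0.693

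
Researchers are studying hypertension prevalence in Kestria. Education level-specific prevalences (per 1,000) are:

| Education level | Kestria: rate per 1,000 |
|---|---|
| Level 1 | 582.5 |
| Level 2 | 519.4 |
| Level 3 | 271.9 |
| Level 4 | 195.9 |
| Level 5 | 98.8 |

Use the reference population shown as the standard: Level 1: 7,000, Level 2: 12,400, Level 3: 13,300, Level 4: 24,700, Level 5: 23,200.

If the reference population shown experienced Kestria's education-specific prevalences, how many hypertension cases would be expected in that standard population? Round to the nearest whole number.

Expected hypertension cases = Σ (standard pop × education-specific rate ÷ 1,000)
= 7,000×582.5/1,000 + 12,400×519.4/1,000 + 13,300×271.9/1,000 + 24,700×195.9/1,000 + 23,200×98.8/1,000
= 4077.50 + 6440.56 + 3616.27 + 4838.73 + 2292.16 = 21265.22.

21265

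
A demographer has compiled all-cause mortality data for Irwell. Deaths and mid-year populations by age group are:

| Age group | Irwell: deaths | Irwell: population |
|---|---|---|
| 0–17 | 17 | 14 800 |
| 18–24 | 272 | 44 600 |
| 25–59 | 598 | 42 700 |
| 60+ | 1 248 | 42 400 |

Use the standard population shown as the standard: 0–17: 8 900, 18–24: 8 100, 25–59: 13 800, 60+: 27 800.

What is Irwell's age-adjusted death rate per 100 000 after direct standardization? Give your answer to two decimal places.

1827.90

Age-specific rates per 100 000 for Irwell: 114.86, 609.87, 1400.47, 2943.40.
Standard total = 58 600; weights = 0.1519, 0.1382, 0.2355, 0.4744.
Standardized rate: 0.1519×114.86 + 0.1382×609.87 + 0.2355×1400.47 + 0.4744×2943.40 = 1827.9025 per 100 000.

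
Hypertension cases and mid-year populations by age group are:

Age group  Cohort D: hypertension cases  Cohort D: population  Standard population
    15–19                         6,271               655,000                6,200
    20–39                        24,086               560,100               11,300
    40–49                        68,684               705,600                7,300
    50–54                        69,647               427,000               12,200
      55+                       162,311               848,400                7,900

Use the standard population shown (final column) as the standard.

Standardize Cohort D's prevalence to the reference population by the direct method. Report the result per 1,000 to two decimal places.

Age-specific rates per 1,000 for Cohort D: 9.574, 43.003, 97.341, 163.108, 191.314.
Standard total = 44,900; weights = 0.1381, 0.2517, 0.1626, 0.2717, 0.1759.
Standardized rate: 0.1381×9.574 + 0.2517×43.003 + 0.1626×97.341 + 0.2717×163.108 + 0.1759×191.314 = 105.9506 per 1,000.

105.95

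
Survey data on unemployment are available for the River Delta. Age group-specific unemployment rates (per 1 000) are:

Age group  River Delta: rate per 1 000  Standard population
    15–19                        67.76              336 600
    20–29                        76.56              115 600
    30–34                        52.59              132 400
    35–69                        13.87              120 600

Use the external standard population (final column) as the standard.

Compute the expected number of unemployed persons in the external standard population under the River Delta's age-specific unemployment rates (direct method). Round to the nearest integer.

Expected unemployed persons = Σ (standard pop × age-specific rate ÷ 1 000)
= 336 600×67.76/1 000 + 115 600×76.56/1 000 + 132 400×52.59/1 000 + 120 600×13.87/1 000
= 22808.02 + 8850.34 + 6962.92 + 1672.72 = 40293.99.

40294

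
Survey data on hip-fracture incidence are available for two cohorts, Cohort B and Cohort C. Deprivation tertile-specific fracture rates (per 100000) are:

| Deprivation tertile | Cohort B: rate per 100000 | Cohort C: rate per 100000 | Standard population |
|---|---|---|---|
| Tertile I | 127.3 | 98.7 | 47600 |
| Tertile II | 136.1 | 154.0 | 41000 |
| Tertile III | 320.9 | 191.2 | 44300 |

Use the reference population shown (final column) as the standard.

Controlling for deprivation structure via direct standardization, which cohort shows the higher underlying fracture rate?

Standard total = 132900; weights = 0.3582, 0.3085, 0.3333.
Cohort B: 0.3582×127.3 + 0.3085×136.1 + 0.3333×320.9 = 194.5482 per 100000.
Cohort C: 0.3582×98.7 + 0.3085×154.0 + 0.3333×191.2 = 146.5935 per 100000.

Cohort B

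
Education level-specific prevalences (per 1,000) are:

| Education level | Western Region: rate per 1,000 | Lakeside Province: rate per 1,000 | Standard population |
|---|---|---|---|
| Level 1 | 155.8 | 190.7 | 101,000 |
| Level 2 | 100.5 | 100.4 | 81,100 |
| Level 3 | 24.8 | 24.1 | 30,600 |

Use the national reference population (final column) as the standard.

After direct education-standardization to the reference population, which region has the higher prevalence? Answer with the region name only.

Lakeside Province

Standard total = 212,700; weights = 0.4748, 0.3813, 0.1439.
The Western Region: 0.4748×155.8 + 0.3813×100.5 + 0.1439×24.8 = 115.8685 per 1,000.
The Lakeside Province: 0.4748×190.7 + 0.3813×100.4 + 0.1439×24.1 = 132.3018 per 1,000.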